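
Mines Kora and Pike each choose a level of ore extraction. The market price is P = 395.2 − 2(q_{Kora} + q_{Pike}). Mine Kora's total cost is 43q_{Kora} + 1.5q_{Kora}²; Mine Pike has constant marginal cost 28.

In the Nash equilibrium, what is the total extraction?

105.85

Mine Kora's profit: π = q_{Kora}(395.2 − 2(q_{Kora} + q_{Pike})) − 43q_{Kora} − 1.5q_{Kora}².
∂π/∂q_{Kora} = 352.2 − 7q_{Kora} − 2q_{Pike} = 0, so q_{Kora} = 1761/35 − (2/7)q_{Pike}.
For Pike: ∂π/∂q_{Pike} = 367.2 − 4q_{Pike} − 2q_{Kora} = 0 ⇒ q_{Pike} = 91.8 − 0.5q_{Kora}.
Substituting the second reaction function into the first: q_{Kora} = 1761/35 − (2/7)(91.8 − 0.5q_{Kora}), which gives (6/7)q_{Kora} = 843/35 ⇒ q_{Kora} = 28.1.
Then q_{Pike} = 91.8 − 0.5·28.1 = 77.75.
Total extraction: 28.1 + 77.75 = 105.85.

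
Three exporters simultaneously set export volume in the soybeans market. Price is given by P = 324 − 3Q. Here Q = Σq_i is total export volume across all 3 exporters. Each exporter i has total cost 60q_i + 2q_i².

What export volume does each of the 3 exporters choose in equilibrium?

16.5

A representative exporter's profit is π_i = q_i(324 − 3Q) − 60q_i − 2q_i², with Q = q_i + Σ_{j≠i} q_j.
First-order condition: 264 − 10q_i − 3Σ_{j≠i} q_j = 0.
With identical exporters, set every q_j = q: then 264 − 10q − 6q = 0, i.e. q = 264/16 = 16.5.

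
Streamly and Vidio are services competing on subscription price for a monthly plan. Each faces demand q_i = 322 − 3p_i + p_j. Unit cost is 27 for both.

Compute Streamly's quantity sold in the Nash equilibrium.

Streamly's profit: π = (p_{Streamly} − 27)(322 − 3p_{Streamly} + p_{Vidio}).
∂π/∂p_{Streamly} = 403 − 6p_{Streamly} + p_{Vidio} = 0 ⇒ p_{Streamly} = 403/6 + (1/6)p_{Vidio}.
The game is symmetric, so in equilibrium p_{Vidio} = p_{Streamly}: the reaction function gives (5/6)p_{Streamly} = 403/6, hence p_{Streamly} = 80.6.
q_{Streamly} = 322 − 3·80.6 + 80.6 = 160.8.

160.8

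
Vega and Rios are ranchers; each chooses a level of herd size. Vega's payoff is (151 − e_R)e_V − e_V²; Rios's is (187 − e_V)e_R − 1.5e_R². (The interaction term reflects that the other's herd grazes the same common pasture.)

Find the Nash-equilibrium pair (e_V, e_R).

53.2, 44.6

Expanding Vega's payoff: 151e_V − e_Re_V − e_V².
∂π/∂e_V = 151 − e_R − 2e_V = 0, so e_V = 75.5 − 0.5e_R.
Likewise for Rios: e_R = 187/3 − (1/3)e_V.
Plugging e_R into Vega's best response: e_V = 75.5 − 0.5(187/3 − (1/3)e_V) ⇒ (5/6)e_V = 133/3, so e_V = 53.2.
Then e_R = 187/3 − (1/3)·53.2 = 44.6.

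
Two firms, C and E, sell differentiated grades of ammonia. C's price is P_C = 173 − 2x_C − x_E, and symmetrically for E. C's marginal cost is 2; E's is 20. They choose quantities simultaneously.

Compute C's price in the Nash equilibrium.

Firm C's profit: π = x_C(173 − 2x_C − x_E) − 2x_C.
∂π/∂x_C = 171 − 4x_C − x_E = 0 ⇒ x_C = 42.75 − 0.25x_E.
Similarly x_E = 38.25 − 0.25x_C.
Plugging x_E into C's best response: x_C = 42.75 − 0.25(38.25 − 0.25x_C) ⇒ 0.9375x_C = 33.1875, so x_C = 35.4.
Then x_E = 38.25 − 0.25·35.4 = 29.4.
P_C = 173 − 2·35.4 − 29.4 = 72.8.

72.8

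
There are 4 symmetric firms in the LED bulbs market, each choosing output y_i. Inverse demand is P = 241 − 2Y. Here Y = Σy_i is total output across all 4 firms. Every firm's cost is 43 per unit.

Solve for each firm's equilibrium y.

19.8

A representative firm's profit is π_i = y_i(241 − 2Y) − 43y_i, with Y = y_i + Σ_{j≠i} y_j.
First-order condition: 198 − 4y_i − 2Σ_{j≠i} y_j = 0.
Imposing symmetry (y_j = y for all j) turns Σ_{j≠i} y_j into 3y, so 198 = 10y and y = 19.8.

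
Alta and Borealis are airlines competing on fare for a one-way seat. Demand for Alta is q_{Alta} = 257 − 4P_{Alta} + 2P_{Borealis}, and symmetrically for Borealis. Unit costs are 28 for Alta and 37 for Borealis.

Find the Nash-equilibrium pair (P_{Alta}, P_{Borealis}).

62.7, 66.3

Alta's profit: π = (P_{Alta} − 28)(257 − 4P_{Alta} + 2P_{Borealis}).
∂π/∂P_{Alta} = 369 − 8P_{Alta} + 2P_{Borealis} = 0 ⇒ P_{Alta} = 46.125 + 0.25P_{Borealis}.
Similarly P_{Borealis} = 50.625 + 0.25P_{Alta}.
Plugging P_{Borealis} into Alta's best response: P_{Alta} = 46.125 + 0.25(50.625 + 0.25P_{Alta}) ⇒ 0.9375P_{Alta} = 1881/32, so P_{Alta} = 62.7.
Then P_{Borealis} = 50.625 + 0.25·62.7 = 66.3.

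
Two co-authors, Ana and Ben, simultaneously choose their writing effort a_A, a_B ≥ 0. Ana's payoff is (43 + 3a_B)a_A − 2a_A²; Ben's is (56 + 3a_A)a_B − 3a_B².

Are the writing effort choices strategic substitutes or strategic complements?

Expanding Ana's payoff: 43a_A + 3a_Ba_A − 2a_A².
∂π/∂a_A = 43 + 3a_B − 4a_A = 0, so a_A = 10.75 + 0.75a_B.
The best-response slope da_A/da_B = 0.75 > 0: the reaction function is upward-sloping, so the choices are strategic complements.

strategic complements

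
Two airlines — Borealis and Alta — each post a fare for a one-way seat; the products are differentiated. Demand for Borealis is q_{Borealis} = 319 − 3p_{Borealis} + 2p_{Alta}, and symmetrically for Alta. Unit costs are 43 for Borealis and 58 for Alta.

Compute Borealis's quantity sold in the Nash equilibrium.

Borealis's profit: π = (p_{Borealis} − 43)(319 − 3p_{Borealis} + 2p_{Alta}).
∂π/∂p_{Borealis} = 448 − 6p_{Borealis} + 2p_{Alta} = 0 ⇒ p_{Borealis} = 224/3 + (1/3)p_{Alta}.
Similarly p_{Alta} = 493/6 + (1/3)p_{Borealis}.
Substituting the second reaction function into the first: p_{Borealis} = 224/3 + (1/3)(493/6 + (1/3)p_{Borealis}), which gives (8/9)p_{Borealis} = 1837/18 ⇒ p_{Borealis} = 114.8125.
Then p_{Alta} = 493/6 + (1/3)·114.8125 = 120.4375.
q_{Borealis} = 319 − 3·114.8125 + 2·120.4375 = 215.4375.

215.4375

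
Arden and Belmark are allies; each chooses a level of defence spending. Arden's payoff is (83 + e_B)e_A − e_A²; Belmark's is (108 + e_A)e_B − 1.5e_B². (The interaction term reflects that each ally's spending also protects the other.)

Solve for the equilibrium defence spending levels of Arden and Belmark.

Expanding Arden's payoff: 83e_A + e_Be_A − e_A².
∂π/∂e_A = 83 + e_B − 2e_A = 0, so e_A = 41.5 + 0.5e_B.
Likewise for Belmark: e_B = 36 + (1/3)e_A.
Solving the two reaction functions simultaneously: (1 − (0.5)(1/3))e_A = 41.5 + 0.5·36, so (5/6)e_A = 59.5 and e_A = 71.4.
Then e_B = 36 + (1/3)·71.4 = 59.8.

71.4, 59.8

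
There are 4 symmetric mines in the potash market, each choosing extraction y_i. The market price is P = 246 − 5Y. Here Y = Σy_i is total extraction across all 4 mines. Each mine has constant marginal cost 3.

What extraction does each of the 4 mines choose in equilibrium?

A representative mine's profit is π_i = y_i(246 − 5Y) − 3y_i, with Y = y_i + Σ_{j≠i} y_j.
First-order condition: 243 − 10y_i − 5Σ_{j≠i} y_j = 0.
With identical mines, set every y_j = y: then 243 − 10y − 15y = 0, i.e. y = 243/25 = 9.72.

9.72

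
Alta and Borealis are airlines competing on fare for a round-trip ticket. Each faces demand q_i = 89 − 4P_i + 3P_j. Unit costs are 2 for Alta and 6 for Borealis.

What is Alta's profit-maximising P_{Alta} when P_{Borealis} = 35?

Alta's profit: π = (P_{Alta} − 2)(89 − 4P_{Alta} + 3P_{Borealis}).
∂π/∂P_{Alta} = 97 − 8P_{Alta} + 3P_{Borealis} = 0 ⇒ P_{Alta} = 12.125 + 0.375P_{Borealis}.
At P_{Borealis} = 35: P_{Alta} = 12.125 + 0.375·35 = 25.25.

25.25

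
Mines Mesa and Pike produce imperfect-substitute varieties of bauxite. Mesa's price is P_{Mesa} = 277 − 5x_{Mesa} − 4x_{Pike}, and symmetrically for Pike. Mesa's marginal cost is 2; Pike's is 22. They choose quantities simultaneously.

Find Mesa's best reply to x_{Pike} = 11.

23.1

Mine Mesa's profit: π = x_{Mesa}(277 − 5x_{Mesa} − 4x_{Pike}) − 2x_{Mesa}.
∂π/∂x_{Mesa} = 275 − 10x_{Mesa} − 4x_{Pike} = 0 ⇒ x_{Mesa} = 27.5 − 0.4x_{Pike}.
At x_{Pike} = 11: x_{Mesa} = 27.5 − 0.4·11 = 23.1.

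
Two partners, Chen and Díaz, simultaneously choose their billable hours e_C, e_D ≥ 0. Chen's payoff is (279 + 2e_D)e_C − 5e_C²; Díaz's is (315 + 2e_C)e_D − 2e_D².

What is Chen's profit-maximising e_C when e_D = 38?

35.5

Expanding Chen's payoff: 279e_C + 2e_De_C − 5e_C².
∂π/∂e_C = 279 + 2e_D − 10e_C = 0, so e_C = 27.9 + 0.2e_D.
At e_D = 38: e_C = 27.9 + 0.2·38 = 35.5.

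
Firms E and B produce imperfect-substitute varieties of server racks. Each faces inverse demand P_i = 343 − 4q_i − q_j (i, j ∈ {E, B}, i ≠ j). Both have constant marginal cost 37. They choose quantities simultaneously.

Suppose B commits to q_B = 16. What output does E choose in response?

Firm E's profit: π = q_E(343 − 4q_E − q_B) − 37q_E.
∂π/∂q_E = 306 − 8q_E − q_B = 0 ⇒ q_E = 38.25 − 0.125q_B.
At q_B = 16: q_E = 38.25 − 0.125·16 = 36.25.

36.25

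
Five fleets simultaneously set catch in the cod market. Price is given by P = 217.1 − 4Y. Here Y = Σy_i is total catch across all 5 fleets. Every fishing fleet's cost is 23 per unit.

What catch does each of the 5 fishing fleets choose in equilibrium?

A representative fishing fleet's profit is π_i = y_i(217.1 − 4Y) − 23y_i, with Y = y_i + Σ_{j≠i} y_j.
First-order condition: 194.1 − 8y_i − 4Σ_{j≠i} y_j = 0.
With identical fishing fleets, set every y_j = y: then 194.1 − 8y − 16y = 0, i.e. y = 194.1/24 = 8.0875.

8.0875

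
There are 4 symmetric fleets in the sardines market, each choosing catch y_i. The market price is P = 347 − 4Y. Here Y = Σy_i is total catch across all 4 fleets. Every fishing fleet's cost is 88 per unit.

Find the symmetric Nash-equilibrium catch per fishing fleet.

12.95

A representative fishing fleet's profit is π_i = y_i(347 − 4Y) − 88y_i, with Y = y_i + Σ_{j≠i} y_j.
First-order condition: 259 − 8y_i − 4Σ_{j≠i} y_j = 0.
Imposing symmetry (y_j = y for all j) turns Σ_{j≠i} y_j into 3y, so 259 = 20y and y = 12.95.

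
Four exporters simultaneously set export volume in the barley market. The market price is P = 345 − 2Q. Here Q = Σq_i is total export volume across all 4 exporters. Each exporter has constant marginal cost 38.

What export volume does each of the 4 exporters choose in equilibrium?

A representative exporter's profit is π_i = q_i(345 − 2Q) − 38q_i, with Q = q_i + Σ_{j≠i} q_j.
First-order condition: 307 − 4q_i − 2Σ_{j≠i} q_j = 0.
In a symmetric equilibrium every exporter chooses the same q, so Σ_{j≠i} q_j = 3q. The condition becomes 307 − 10q = 0, giving q = 307/10 = 30.7.

30.7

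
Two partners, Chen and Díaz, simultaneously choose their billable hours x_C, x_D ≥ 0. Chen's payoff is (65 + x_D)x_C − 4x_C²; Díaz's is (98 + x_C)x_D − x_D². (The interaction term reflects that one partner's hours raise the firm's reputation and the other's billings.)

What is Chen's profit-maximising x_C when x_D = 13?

9.75

Expanding Chen's payoff: 65x_C + x_Dx_C − 4x_C².
∂π/∂x_C = 65 + x_D − 8x_C = 0, so x_C = 8.125 + 0.125x_D.
At x_D = 13: x_C = 8.125 + 0.125·13 = 9.75.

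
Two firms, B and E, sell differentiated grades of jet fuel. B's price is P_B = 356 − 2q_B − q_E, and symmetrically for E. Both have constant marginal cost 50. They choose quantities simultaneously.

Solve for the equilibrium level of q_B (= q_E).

61.2

Firm B's profit: π = q_B(356 − 2q_B − q_E) − 50q_B.
∂π/∂q_B = 306 − 4q_B − q_E = 0 ⇒ q_B = 76.5 − 0.25q_E.
Setting q_B = q_E in the reaction function: q_B = 76.5 − 0.25q_B, so q_B = 76.5 / 1.25 = 61.2.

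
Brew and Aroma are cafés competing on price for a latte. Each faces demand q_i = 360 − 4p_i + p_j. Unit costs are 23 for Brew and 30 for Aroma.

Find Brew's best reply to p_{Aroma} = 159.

76.375

Brew's profit: π = (p_{Brew} − 23)(360 − 4p_{Brew} + p_{Aroma}).
∂π/∂p_{Brew} = 452 − 8p_{Brew} + p_{Aroma} = 0 ⇒ p_{Brew} = 56.5 + 0.125p_{Aroma}.
At p_{Aroma} = 159: p_{Brew} = 56.5 + 0.125·159 = 76.375.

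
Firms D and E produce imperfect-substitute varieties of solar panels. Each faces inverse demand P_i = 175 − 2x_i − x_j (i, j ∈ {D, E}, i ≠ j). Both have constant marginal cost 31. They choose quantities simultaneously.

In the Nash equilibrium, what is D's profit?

Firm D's profit: π = x_D(175 − 2x_D − x_E) − 31x_D.
∂π/∂x_D = 144 − 4x_D − x_E = 0 ⇒ x_D = 36 − 0.25x_E.
The game is symmetric, so in equilibrium x_E = x_D: the reaction function gives 1.25x_D = 36, hence x_D = 28.8.
P_D = 175 − 2·28.8 − 28.8 = 88.6.
Profit = (88.6 − 31)·28.8 = 1658.88.

1658.88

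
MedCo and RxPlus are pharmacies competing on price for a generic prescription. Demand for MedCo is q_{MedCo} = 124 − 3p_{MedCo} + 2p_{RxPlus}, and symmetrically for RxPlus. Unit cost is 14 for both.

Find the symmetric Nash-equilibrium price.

MedCo's profit: π = (p_{MedCo} − 14)(124 − 3p_{MedCo} + 2p_{RxPlus}).
∂π/∂p_{MedCo} = 166 − 6p_{MedCo} + 2p_{RxPlus} = 0 ⇒ p_{MedCo} = 83/3 + (1/3)p_{RxPlus}.
Setting p_{MedCo} = p_{RxPlus} in the reaction function: p_{MedCo} = 83/3 + (1/3)p_{MedCo}, so p_{MedCo} = (83/3) / (2/3) = 41.5.

41.5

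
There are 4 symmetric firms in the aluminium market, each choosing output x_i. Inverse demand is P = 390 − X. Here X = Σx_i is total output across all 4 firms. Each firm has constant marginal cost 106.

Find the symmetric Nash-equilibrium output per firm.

56.8

A representative firm's profit is π_i = x_i(390 − X) − 106x_i, with X = x_i + Σ_{j≠i} x_j.
First-order condition: 284 − 2x_i − Σ_{j≠i} x_j = 0.
With identical firms, set every x_j = x: then 284 − 2x − 3x = 0, i.e. x = 284/5 = 56.8.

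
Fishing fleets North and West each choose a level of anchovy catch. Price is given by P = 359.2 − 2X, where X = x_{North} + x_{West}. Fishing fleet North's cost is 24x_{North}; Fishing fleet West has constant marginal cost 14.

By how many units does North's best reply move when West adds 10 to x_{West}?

Fishing fleet North's profit: π = x_{North}(359.2 − 2(x_{North} + x_{West})) − 24x_{North}.
∂π/∂x_{North} = 335.2 − 4x_{North} − 2x_{West} = 0, so x_{North} = 83.8 − 0.5x_{West}.
The reaction-function slope is −0.5, so a 10-unit rise in x_{West} moves x_{North} by −0.5 × 10 = −5. North's best response falls — the actions are strategic substitutes.

-5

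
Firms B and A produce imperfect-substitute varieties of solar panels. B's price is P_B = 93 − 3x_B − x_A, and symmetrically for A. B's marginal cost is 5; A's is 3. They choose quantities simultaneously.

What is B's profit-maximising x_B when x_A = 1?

Firm B's profit: π = x_B(93 − 3x_B − x_A) − 5x_B.
∂π/∂x_B = 88 − 6x_B − x_A = 0 ⇒ x_B = 44/3 − (1/6)x_A.
At x_A = 1: x_B = 44/3 − (1/6)·1 = 14.5.

14.5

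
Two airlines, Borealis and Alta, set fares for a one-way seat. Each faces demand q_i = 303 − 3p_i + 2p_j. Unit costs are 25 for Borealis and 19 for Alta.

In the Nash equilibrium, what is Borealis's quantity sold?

205.125

Borealis's profit: π = (p_{Borealis} − 25)(303 − 3p_{Borealis} + 2p_{Alta}).
∂π/∂p_{Borealis} = 378 − 6p_{Borealis} + 2p_{Alta} = 0 ⇒ p_{Borealis} = 63 + (1/3)p_{Alta}.
Similarly p_{Alta} = 60 + (1/3)p_{Borealis}.
Substituting the second reaction function into the first: p_{Borealis} = 63 + (1/3)(60 + (1/3)p_{Borealis}), which gives (8/9)p_{Borealis} = 83 ⇒ p_{Borealis} = 93.375.
Then p_{Alta} = 60 + (1/3)·93.375 = 91.125.
q_{Borealis} = 303 − 3·93.375 + 2·91.125 = 205.125.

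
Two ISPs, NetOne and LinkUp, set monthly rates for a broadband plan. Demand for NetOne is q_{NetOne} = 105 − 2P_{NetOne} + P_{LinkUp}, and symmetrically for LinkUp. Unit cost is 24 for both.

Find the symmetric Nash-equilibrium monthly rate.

51

NetOne's profit: π = (P_{NetOne} − 24)(105 − 2P_{NetOne} + P_{LinkUp}).
∂π/∂P_{NetOne} = 153 − 4P_{NetOne} + P_{LinkUp} = 0 ⇒ P_{NetOne} = 38.25 + 0.25P_{LinkUp}.
The game is symmetric, so in equilibrium P_{LinkUp} = P_{NetOne}: the reaction function gives 0.75P_{NetOne} = 38.25, hence P_{NetOne} = 51.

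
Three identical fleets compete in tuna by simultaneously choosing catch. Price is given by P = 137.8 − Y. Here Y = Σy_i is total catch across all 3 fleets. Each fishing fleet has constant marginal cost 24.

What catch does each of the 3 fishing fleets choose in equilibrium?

28.45

A representative fishing fleet's profit is π_i = y_i(137.8 − Y) − 24y_i, with Y = y_i + Σ_{j≠i} y_j.
First-order condition: 113.8 − 2y_i − Σ_{j≠i} y_j = 0.
Imposing symmetry (y_j = y for all j) turns Σ_{j≠i} y_j into 2y, so 113.8 = 4y and y = 28.45.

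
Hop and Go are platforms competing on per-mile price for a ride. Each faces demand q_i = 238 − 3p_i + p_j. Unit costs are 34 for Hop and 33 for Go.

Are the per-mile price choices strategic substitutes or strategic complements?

Hop's profit: π = (p_{Hop} − 34)(238 − 3p_{Hop} + p_{Go}).
∂π/∂p_{Hop} = 340 − 6p_{Hop} + p_{Go} = 0 ⇒ p_{Hop} = 170/3 + (1/6)p_{Go}.
The best-response slope dp_{Hop}/dp_{Go} = 1/6 > 0: the reaction function is upward-sloping, so the choices are strategic complements.

strategic complements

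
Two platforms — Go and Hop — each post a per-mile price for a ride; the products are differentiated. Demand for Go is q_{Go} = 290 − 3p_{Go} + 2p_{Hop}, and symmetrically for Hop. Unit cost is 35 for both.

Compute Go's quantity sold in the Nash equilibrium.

191.25

Go's profit: π = (p_{Go} − 35)(290 − 3p_{Go} + 2p_{Hop}).
∂π/∂p_{Go} = 395 − 6p_{Go} + 2p_{Hop} = 0 ⇒ p_{Go} = 395/6 + (1/3)p_{Hop}.
The game is symmetric, so in equilibrium p_{Hop} = p_{Go}: the reaction function gives (2/3)p_{Go} = 395/6, hence p_{Go} = 98.75.
q_{Go} = 290 − 3·98.75 + 2·98.75 = 191.25.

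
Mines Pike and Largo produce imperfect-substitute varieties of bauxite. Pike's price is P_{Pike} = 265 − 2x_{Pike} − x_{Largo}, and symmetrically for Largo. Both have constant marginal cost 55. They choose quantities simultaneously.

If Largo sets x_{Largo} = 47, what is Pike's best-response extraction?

40.75

Mine Pike's profit: π = x_{Pike}(265 − 2x_{Pike} − x_{Largo}) − 55x_{Pike}.
∂π/∂x_{Pike} = 210 − 4x_{Pike} − x_{Largo} = 0 ⇒ x_{Pike} = 52.5 − 0.25x_{Largo}.
At x_{Largo} = 47: x_{Pike} = 52.5 − 0.25·47 = 40.75.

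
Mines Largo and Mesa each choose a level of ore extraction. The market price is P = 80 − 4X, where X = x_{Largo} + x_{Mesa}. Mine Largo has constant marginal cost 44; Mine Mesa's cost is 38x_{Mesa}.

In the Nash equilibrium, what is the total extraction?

Mine Largo's profit: π = x_{Largo}(80 − 4(x_{Largo} + x_{Mesa})) − 44x_{Largo}.
∂π/∂x_{Largo} = 36 − 8x_{Largo} − 4x_{Mesa} = 0, so x_{Largo} = 4.5 − 0.5x_{Mesa}.
By the same steps for Mesa: x_{Mesa} = 5.25 − 0.5x_{Largo}.
Substituting the second reaction function into the first: x_{Largo} = 4.5 − 0.5(5.25 − 0.5x_{Largo}), which gives 0.75x_{Largo} = 1.875 ⇒ x_{Largo} = 2.5.
Then x_{Mesa} = 5.25 − 0.5·2.5 = 4.
Total extraction: 2.5 + 4 = 6.5.

6.5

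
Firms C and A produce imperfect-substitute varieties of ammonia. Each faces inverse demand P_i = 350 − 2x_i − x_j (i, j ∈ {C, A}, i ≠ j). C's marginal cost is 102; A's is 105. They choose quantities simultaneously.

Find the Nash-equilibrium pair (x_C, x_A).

49.8, 48.8

Firm C's profit: π = x_C(350 − 2x_C − x_A) − 102x_C.
∂π/∂x_C = 248 − 4x_C − x_A = 0 ⇒ x_C = 62 − 0.25x_A.
Similarly x_A = 61.25 − 0.25x_C.
Solving the two reaction functions simultaneously: (1 − (−0.25)(−0.25))x_C = 62 − 0.25·61.25, so 0.9375x_C = 46.6875 and x_C = 49.8.
Then x_A = 61.25 − 0.25·49.8 = 48.8.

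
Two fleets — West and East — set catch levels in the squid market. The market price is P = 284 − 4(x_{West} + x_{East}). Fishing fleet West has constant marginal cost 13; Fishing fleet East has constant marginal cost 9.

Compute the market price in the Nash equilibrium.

102

Fishing fleet West's profit: π = x_{West}(284 − 4(x_{West} + x_{East})) − 13x_{West}.
∂π/∂x_{West} = 271 − 8x_{West} − 4x_{East} = 0, so x_{West} = 33.875 − 0.5x_{East}.
By the same steps for East: x_{East} = 34.375 − 0.5x_{West}.
Solving the two reaction functions simultaneously: (1 − (−0.5)(−0.5))x_{West} = 33.875 − 0.5·34.375, so 0.75x_{West} = 16.6875 and x_{West} = 22.25.
Then x_{East} = 34.375 − 0.5·22.25 = 23.25.
Equilibrium price: P = 284 − 4·45.5 = 102.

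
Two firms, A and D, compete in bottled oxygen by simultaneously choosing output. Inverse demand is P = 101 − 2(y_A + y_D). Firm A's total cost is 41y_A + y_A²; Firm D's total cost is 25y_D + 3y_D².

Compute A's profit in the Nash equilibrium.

Firm A's profit: π = y_A(101 − 2(y_A + y_D)) − 41y_A − y_A².
∂π/∂y_A = 60 − 6y_A − 2y_D = 0, so y_A = 10 − (1/3)y_D.
For D: ∂π/∂y_D = 76 − 10y_D − 2y_A = 0 ⇒ y_D = 7.6 − 0.2y_A.
Solving the two reaction functions simultaneously: (1 − (−1/3)(−0.2))y_A = 10 − (1/3)·7.6, so (14/15)y_A = 112/15 and y_A = 8.
Then y_D = 7.6 − 0.2·8 = 6.
Price P = 101 − 2·14 = 73.
A's profit: (73 − 41)·8 − (8)² = 192.

192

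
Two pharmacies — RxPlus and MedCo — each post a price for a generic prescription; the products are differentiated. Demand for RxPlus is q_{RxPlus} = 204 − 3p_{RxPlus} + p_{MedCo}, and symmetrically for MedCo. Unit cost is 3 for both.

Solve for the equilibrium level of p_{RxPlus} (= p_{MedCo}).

42.6

RxPlus's profit: π = (p_{RxPlus} − 3)(204 − 3p_{RxPlus} + p_{MedCo}).
∂π/∂p_{RxPlus} = 213 − 6p_{RxPlus} + p_{MedCo} = 0 ⇒ p_{RxPlus} = 35.5 + (1/6)p_{MedCo}.
Setting p_{RxPlus} = p_{MedCo} in the reaction function: p_{RxPlus} = 35.5 + (1/6)p_{RxPlus}, so p_{RxPlus} = 35.5 / (5/6) = 42.6.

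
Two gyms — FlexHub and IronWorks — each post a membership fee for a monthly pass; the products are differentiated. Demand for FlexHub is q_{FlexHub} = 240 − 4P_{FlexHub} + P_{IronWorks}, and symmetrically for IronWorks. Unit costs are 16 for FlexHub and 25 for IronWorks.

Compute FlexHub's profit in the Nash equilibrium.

3136

FlexHub's profit: π = (P_{FlexHub} − 16)(240 − 4P_{FlexHub} + P_{IronWorks}).
∂π/∂P_{FlexHub} = 304 − 8P_{FlexHub} + P_{IronWorks} = 0 ⇒ P_{FlexHub} = 38 + 0.125P_{IronWorks}.
Similarly P_{IronWorks} = 42.5 + 0.125P_{FlexHub}.
Plugging P_{IronWorks} into FlexHub's best response: P_{FlexHub} = 38 + 0.125(42.5 + 0.125P_{FlexHub}) ⇒ (63/64)P_{FlexHub} = 43.3125, so P_{FlexHub} = 44.
Then P_{IronWorks} = 42.5 + 0.125·44 = 48.
q_{FlexHub} = 240 − 4·44 + 48 = 112.
Profit = (44 − 16)·112 = 3136.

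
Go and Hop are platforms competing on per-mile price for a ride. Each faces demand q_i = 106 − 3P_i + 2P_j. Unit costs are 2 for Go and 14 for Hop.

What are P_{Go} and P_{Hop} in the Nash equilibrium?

Go's profit: π = (P_{Go} − 2)(106 − 3P_{Go} + 2P_{Hop}).
∂π/∂P_{Go} = 112 − 6P_{Go} + 2P_{Hop} = 0 ⇒ P_{Go} = 56/3 + (1/3)P_{Hop}.
Similarly P_{Hop} = 74/3 + (1/3)P_{Go}.
Plugging P_{Hop} into Go's best response: P_{Go} = 56/3 + (1/3)(74/3 + (1/3)P_{Go}) ⇒ (8/9)P_{Go} = 242/9, so P_{Go} = 30.25.
Then P_{Hop} = 74/3 + (1/3)·30.25 = 34.75.

30.25, 34.75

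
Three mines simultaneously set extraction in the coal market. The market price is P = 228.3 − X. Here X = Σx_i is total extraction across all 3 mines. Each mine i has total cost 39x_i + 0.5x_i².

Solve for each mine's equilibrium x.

37.86

A representative mine's profit is π_i = x_i(228.3 − X) − 39x_i − 0.5x_i², with X = x_i + Σ_{j≠i} x_j.
First-order condition: 189.3 − 3x_i − Σ_{j≠i} x_j = 0.
Imposing symmetry (x_j = x for all j) turns Σ_{j≠i} x_j into 2x, so 189.3 = 5x and x = 37.86.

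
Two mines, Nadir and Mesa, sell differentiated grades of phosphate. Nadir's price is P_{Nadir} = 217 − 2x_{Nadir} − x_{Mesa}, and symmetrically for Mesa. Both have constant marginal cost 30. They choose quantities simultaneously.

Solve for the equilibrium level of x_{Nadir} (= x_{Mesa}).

37.4

Mine Nadir's profit: π = x_{Nadir}(217 − 2x_{Nadir} − x_{Mesa}) − 30x_{Nadir}.
∂π/∂x_{Nadir} = 187 − 4x_{Nadir} − x_{Mesa} = 0 ⇒ x_{Nadir} = 46.75 − 0.25x_{Mesa}.
Setting x_{Nadir} = x_{Mesa} in the reaction function: x_{Nadir} = 46.75 − 0.25x_{Nadir}, so x_{Nadir} = 46.75 / 1.25 = 37.4.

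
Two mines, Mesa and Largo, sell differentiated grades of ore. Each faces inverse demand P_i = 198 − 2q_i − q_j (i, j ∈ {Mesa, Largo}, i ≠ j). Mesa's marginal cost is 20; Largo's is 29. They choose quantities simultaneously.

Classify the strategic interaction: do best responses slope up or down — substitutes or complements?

strategic substitutes

Mine Mesa's profit: π = q_{Mesa}(198 − 2q_{Mesa} − q_{Largo}) − 20q_{Mesa}.
∂π/∂q_{Mesa} = 178 − 4q_{Mesa} − q_{Largo} = 0 ⇒ q_{Mesa} = 44.5 − 0.25q_{Largo}.
The best-response slope dq_{Mesa}/dq_{Largo} = −0.25 < 0: the reaction function is downward-sloping, so the choices are strategic substitutes.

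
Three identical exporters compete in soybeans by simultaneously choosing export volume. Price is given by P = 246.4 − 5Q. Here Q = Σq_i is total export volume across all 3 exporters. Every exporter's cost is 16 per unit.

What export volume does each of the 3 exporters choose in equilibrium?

A representative exporter's profit is π_i = q_i(246.4 − 5Q) − 16q_i, with Q = q_i + Σ_{j≠i} q_j.
First-order condition: 230.4 − 10q_i − 5Σ_{j≠i} q_j = 0.
In a symmetric equilibrium every exporter chooses the same q, so Σ_{j≠i} q_j = 2q. The condition becomes 230.4 − 20q = 0, giving q = 230.4/20 = 11.52.

11.52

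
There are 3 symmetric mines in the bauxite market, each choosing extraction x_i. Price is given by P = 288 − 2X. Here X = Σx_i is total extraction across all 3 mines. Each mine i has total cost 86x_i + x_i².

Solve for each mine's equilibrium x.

A representative mine's profit is π_i = x_i(288 − 2X) − 86x_i − x_i², with X = x_i + Σ_{j≠i} x_j.
First-order condition: 202 − 6x_i − 2Σ_{j≠i} x_j = 0.
With identical mines, set every x_j = x: then 202 − 6x − 4x = 0, i.e. x = 202/10 = 20.2.

20.2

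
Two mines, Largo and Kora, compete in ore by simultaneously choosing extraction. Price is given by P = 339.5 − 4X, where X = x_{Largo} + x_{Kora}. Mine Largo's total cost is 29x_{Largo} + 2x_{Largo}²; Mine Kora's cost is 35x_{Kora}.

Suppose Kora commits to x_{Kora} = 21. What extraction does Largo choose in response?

18.875

Mine Largo's profit: π = x_{Largo}(339.5 − 4(x_{Largo} + x_{Kora})) − 29x_{Largo} − 2x_{Largo}².
∂π/∂x_{Largo} = 310.5 − 12x_{Largo} − 4x_{Kora} = 0, so x_{Largo} = 25.875 − (1/3)x_{Kora}.
At x_{Kora} = 21: x_{Largo} = 25.875 − (1/3)·21 = 18.875.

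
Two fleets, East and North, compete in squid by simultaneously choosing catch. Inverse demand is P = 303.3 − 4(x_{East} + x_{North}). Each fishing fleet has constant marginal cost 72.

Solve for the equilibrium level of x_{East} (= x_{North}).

19.275

Fishing fleet East's profit: π = x_{East}(303.3 − 4(x_{East} + x_{North})) − 72x_{East}.
∂π/∂x_{East} = 231.3 − 8x_{East} − 4x_{North} = 0, so x_{East} = 28.9125 − 0.5x_{North}.
Setting x_{East} = x_{North} in the reaction function: x_{East} = 28.9125 − 0.5x_{East}, so x_{East} = 28.9125 / 1.5 = 19.275.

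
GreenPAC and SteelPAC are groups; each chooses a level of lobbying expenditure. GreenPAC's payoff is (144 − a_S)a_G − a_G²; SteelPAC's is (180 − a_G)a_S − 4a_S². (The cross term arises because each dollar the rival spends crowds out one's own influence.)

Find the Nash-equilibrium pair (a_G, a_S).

Expanding GreenPAC's payoff: 144a_G − a_Sa_G − a_G².
∂π/∂a_G = 144 − a_S − 2a_G = 0, so a_G = 72 − 0.5a_S.
Likewise for SteelPAC: a_S = 22.5 − 0.125a_G.
Plugging a_S into GreenPAC's best response: a_G = 72 − 0.5(22.5 − 0.125a_G) ⇒ 0.9375a_G = 60.75, so a_G = 64.8.
Then a_S = 22.5 − 0.125·64.8 = 14.4.

64.8, 14.4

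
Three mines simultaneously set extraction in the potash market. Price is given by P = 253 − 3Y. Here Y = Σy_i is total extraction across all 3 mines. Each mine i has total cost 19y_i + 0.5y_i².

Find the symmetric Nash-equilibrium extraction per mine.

A representative mine's profit is π_i = y_i(253 − 3Y) − 19y_i − 0.5y_i², with Y = y_i + Σ_{j≠i} y_j.
First-order condition: 234 − 7y_i − 3Σ_{j≠i} y_j = 0.
In a symmetric equilibrium every mine chooses the same y, so Σ_{j≠i} y_j = 2y. The condition becomes 234 − 13y = 0, giving y = 234/13 = 18.

18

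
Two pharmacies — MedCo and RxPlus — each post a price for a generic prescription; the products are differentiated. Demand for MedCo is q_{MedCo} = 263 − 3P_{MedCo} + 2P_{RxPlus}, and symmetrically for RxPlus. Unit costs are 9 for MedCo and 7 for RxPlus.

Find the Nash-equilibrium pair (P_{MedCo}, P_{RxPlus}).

72.125, 71.375

MedCo's profit: π = (P_{MedCo} − 9)(263 − 3P_{MedCo} + 2P_{RxPlus}).
∂π/∂P_{MedCo} = 290 − 6P_{MedCo} + 2P_{RxPlus} = 0 ⇒ P_{MedCo} = 145/3 + (1/3)P_{RxPlus}.
Similarly P_{RxPlus} = 142/3 + (1/3)P_{MedCo}.
Substituting the second reaction function into the first: P_{MedCo} = 145/3 + (1/3)(142/3 + (1/3)P_{MedCo}), which gives (8/9)P_{MedCo} = 577/9 ⇒ P_{MedCo} = 72.125.
Then P_{RxPlus} = 142/3 + (1/3)·72.125 = 71.375.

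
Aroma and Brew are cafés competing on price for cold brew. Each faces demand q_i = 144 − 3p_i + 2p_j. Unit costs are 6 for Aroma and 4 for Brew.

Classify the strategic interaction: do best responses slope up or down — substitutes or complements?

strategic complements

Aroma's profit: π = (p_{Aroma} − 6)(144 − 3p_{Aroma} + 2p_{Brew}).
∂π/∂p_{Aroma} = 162 − 6p_{Aroma} + 2p_{Brew} = 0 ⇒ p_{Aroma} = 27 + (1/3)p_{Brew}.
The best-response slope dp_{Aroma}/dp_{Brew} = 1/3 > 0: the reaction function is upward-sloping, so the choices are strategic complements.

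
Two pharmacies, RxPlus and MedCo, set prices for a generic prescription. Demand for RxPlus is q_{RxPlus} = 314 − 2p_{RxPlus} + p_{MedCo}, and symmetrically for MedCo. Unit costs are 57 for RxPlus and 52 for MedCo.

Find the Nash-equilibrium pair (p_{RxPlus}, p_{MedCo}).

RxPlus's profit: π = (p_{RxPlus} − 57)(314 − 2p_{RxPlus} + p_{MedCo}).
∂π/∂p_{RxPlus} = 428 − 4p_{RxPlus} + p_{MedCo} = 0 ⇒ p_{RxPlus} = 107 + 0.25p_{MedCo}.
Similarly p_{MedCo} = 104.5 + 0.25p_{RxPlus}.
Substituting the second reaction function into the first: p_{RxPlus} = 107 + 0.25(104.5 + 0.25p_{RxPlus}), which gives 0.9375p_{RxPlus} = 133.125 ⇒ p_{RxPlus} = 142.
Then p_{MedCo} = 104.5 + 0.25·142 = 140.

142, 140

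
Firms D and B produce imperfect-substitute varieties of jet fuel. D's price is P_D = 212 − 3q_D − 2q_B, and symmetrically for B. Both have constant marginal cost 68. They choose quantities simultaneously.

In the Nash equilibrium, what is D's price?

122

Firm D's profit: π = q_D(212 − 3q_D − 2q_B) − 68q_D.
∂π/∂q_D = 144 − 6q_D − 2q_B = 0 ⇒ q_D = 24 − (1/3)q_B.
Setting q_D = q_B in the reaction function: q_D = 24 − (1/3)q_D, so q_D = 24 / (4/3) = 18.
P_D = 212 − 3·18 − 2·18 = 122.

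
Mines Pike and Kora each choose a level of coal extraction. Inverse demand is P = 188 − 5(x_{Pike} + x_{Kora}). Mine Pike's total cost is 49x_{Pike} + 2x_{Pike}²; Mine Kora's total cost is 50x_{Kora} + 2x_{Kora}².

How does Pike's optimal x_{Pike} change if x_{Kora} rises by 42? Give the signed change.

-15

Mine Pike's profit: π = x_{Pike}(188 − 5(x_{Pike} + x_{Kora})) − 49x_{Pike} − 2x_{Pike}².
∂π/∂x_{Pike} = 139 − 14x_{Pike} − 5x_{Kora} = 0, so x_{Pike} = 139/14 − (5/14)x_{Kora}.
The reaction-function slope is −5/14, so a 42-unit rise in x_{Kora} moves x_{Pike} by −5/14 × 42 = −15. Pike's best response falls — the actions are strategic substitutes.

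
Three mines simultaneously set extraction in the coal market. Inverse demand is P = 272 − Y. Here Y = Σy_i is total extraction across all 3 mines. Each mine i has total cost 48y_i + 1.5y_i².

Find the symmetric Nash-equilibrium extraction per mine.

A representative mine's profit is π_i = y_i(272 − Y) − 48y_i − 1.5y_i², with Y = y_i + Σ_{j≠i} y_j.
First-order condition: 224 − 5y_i − Σ_{j≠i} y_j = 0.
In a symmetric equilibrium every mine chooses the same y, so Σ_{j≠i} y_j = 2y. The condition becomes 224 − 7y = 0, giving y = 224/7 = 32.

32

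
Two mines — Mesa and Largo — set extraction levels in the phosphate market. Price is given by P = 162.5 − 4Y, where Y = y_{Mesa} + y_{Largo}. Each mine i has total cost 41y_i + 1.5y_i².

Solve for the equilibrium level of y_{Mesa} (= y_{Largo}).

Mine Mesa's profit: π = y_{Mesa}(162.5 − 4(y_{Mesa} + y_{Largo})) − 41y_{Mesa} − 1.5y_{Mesa}².
∂π/∂y_{Mesa} = 121.5 − 11y_{Mesa} − 4y_{Largo} = 0, so y_{Mesa} = 243/22 − (4/11)y_{Largo}.
The game is symmetric, so in equilibrium y_{Largo} = y_{Mesa}: the reaction function gives (15/11)y_{Mesa} = 243/22, hence y_{Mesa} = 8.1.

8.1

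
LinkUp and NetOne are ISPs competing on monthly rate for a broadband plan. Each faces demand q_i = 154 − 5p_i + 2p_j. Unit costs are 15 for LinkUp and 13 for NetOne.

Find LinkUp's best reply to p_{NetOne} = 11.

LinkUp's profit: π = (p_{LinkUp} − 15)(154 − 5p_{LinkUp} + 2p_{NetOne}).
∂π/∂p_{LinkUp} = 229 − 10p_{LinkUp} + 2p_{NetOne} = 0 ⇒ p_{LinkUp} = 22.9 + 0.2p_{NetOne}.
At p_{NetOne} = 11: p_{LinkUp} = 22.9 + 0.2·11 = 25.1.

25.1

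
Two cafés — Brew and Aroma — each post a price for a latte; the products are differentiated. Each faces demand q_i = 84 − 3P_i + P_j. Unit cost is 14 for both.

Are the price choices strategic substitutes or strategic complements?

strategic complements

Brew's profit: π = (P_{Brew} − 14)(84 − 3P_{Brew} + P_{Aroma}).
∂π/∂P_{Brew} = 126 − 6P_{Brew} + P_{Aroma} = 0 ⇒ P_{Brew} = 21 + (1/6)P_{Aroma}.
The best-response slope dP_{Brew}/dP_{Aroma} = 1/6 > 0: the reaction function is upward-sloping, so the choices are strategic complements.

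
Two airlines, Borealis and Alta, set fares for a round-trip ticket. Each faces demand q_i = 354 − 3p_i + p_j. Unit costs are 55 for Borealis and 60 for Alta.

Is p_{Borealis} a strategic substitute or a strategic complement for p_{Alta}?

Borealis's profit: π = (p_{Borealis} − 55)(354 − 3p_{Borealis} + p_{Alta}).
∂π/∂p_{Borealis} = 519 − 6p_{Borealis} + p_{Alta} = 0 ⇒ p_{Borealis} = 86.5 + (1/6)p_{Alta}.
The best-response slope dp_{Borealis}/dp_{Alta} = 1/6 > 0: the reaction function is upward-sloping, so the choices are strategic complements.

strategic complements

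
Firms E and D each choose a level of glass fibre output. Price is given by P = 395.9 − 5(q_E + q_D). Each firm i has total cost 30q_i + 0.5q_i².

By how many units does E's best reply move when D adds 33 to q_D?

-15

Firm E's profit: π = q_E(395.9 − 5(q_E + q_D)) − 30q_E − 0.5q_E².
∂π/∂q_E = 365.9 − 11q_E − 5q_D = 0, so q_E = 3659/110 − (5/11)q_D.
The reaction-function slope is −5/11, so a 33-unit rise in q_D moves q_E by −5/11 × 33 = −15. E's best response falls — the actions are strategic substitutes.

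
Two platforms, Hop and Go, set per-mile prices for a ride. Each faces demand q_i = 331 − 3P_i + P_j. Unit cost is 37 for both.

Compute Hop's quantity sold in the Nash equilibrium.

154.2

Hop's profit: π = (P_{Hop} − 37)(331 − 3P_{Hop} + P_{Go}).
∂π/∂P_{Hop} = 442 − 6P_{Hop} + P_{Go} = 0 ⇒ P_{Hop} = 221/3 + (1/6)P_{Go}.
By symmetry P_{Go} = P_{Hop}; substituting into the reaction function, (5/6)P_{Hop} = 221/3 and P_{Hop} = 88.4.
q_{Hop} = 331 − 3·88.4 + 88.4 = 154.2.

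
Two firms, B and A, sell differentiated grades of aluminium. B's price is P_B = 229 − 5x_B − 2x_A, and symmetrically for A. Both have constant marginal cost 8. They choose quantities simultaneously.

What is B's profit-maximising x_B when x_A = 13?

Firm B's profit: π = x_B(229 − 5x_B − 2x_A) − 8x_B.
∂π/∂x_B = 221 − 10x_B − 2x_A = 0 ⇒ x_B = 22.1 − 0.2x_A.
At x_A = 13: x_B = 22.1 − 0.2·13 = 19.5.

19.5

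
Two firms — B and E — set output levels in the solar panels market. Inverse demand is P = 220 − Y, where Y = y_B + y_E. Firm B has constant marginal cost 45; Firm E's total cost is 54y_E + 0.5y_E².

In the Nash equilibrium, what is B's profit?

5155.24

Firm B's profit: π = y_B(220 − (y_B + y_E)) − 45y_B.
∂π/∂y_B = 175 − 2y_B − y_E = 0, so y_B = 87.5 − 0.5y_E.
For E: ∂π/∂y_E = 166 − 3y_E − y_B = 0 ⇒ y_E = 166/3 − (1/3)y_B.
Solving the two reaction functions simultaneously: (1 − (−0.5)(−1/3))y_B = 87.5 − 0.5·(166/3), so (5/6)y_B = 359/6 and y_B = 71.8.
Then y_E = 166/3 − (1/3)·71.8 = 31.4.
Price P = 220 − 103.2 = 116.8.
B's profit: (116.8 − 45)·71.8 = 5155.24.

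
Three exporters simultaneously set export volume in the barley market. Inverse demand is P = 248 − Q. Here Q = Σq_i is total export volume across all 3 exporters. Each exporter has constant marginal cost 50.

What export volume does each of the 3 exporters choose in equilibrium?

A representative exporter's profit is π_i = q_i(248 − Q) − 50q_i, with Q = q_i + Σ_{j≠i} q_j.
First-order condition: 198 − 2q_i − Σ_{j≠i} q_j = 0.
Imposing symmetry (q_j = q for all j) turns Σ_{j≠i} q_j into 2q, so 198 = 4q and q = 49.5.

49.5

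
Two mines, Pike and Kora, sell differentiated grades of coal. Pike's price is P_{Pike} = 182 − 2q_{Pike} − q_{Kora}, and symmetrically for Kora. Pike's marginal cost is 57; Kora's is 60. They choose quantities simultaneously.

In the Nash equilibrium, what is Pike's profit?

1270.08

Mine Pike's profit: π = q_{Pike}(182 − 2q_{Pike} − q_{Kora}) − 57q_{Pike}.
∂π/∂q_{Pike} = 125 − 4q_{Pike} − q_{Kora} = 0 ⇒ q_{Pike} = 31.25 − 0.25q_{Kora}.
Similarly q_{Kora} = 30.5 − 0.25q_{Pike}.
Plugging q_{Kora} into Pike's best response: q_{Pike} = 31.25 − 0.25(30.5 − 0.25q_{Pike}) ⇒ 0.9375q_{Pike} = 23.625, so q_{Pike} = 25.2.
Then q_{Kora} = 30.5 − 0.25·25.2 = 24.2.
P_{Pike} = 182 − 2·25.2 − 24.2 = 107.4.
Profit = (107.4 − 57)·25.2 = 1270.08.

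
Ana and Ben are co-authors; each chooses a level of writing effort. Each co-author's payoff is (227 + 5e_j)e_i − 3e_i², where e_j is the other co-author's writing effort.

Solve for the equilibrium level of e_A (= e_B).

Ana's payoff is (227 + 5e_B)e_A − 3e_A².
∂π/∂e_A = 227 + 5e_B − 6e_A = 0, so e_A = 227/6 + (5/6)e_B.
By symmetry e_B = e_A; substituting into the reaction function, (1/6)e_A = 227/6 and e_A = 227.

227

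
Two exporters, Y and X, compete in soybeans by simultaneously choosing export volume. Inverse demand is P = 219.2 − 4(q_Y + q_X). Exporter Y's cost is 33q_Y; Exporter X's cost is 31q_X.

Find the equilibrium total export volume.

Exporter Y's profit: π = q_Y(219.2 − 4(q_Y + q_X)) − 33q_Y.
∂π/∂q_Y = 186.2 − 8q_Y − 4q_X = 0, so q_Y = 23.275 − 0.5q_X.
By the same steps for X: q_X = 23.525 − 0.5q_Y.
Plugging q_X into Y's best response: q_Y = 23.275 − 0.5(23.525 − 0.5q_Y) ⇒ 0.75q_Y = 11.5125, so q_Y = 15.35.
Then q_X = 23.525 − 0.5·15.35 = 15.85.
Total export volume: 15.35 + 15.85 = 31.2.

31.2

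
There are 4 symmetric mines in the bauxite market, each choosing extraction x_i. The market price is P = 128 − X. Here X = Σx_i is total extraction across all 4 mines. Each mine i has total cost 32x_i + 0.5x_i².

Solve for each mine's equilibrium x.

A representative mine's profit is π_i = x_i(128 − X) − 32x_i − 0.5x_i², with X = x_i + Σ_{j≠i} x_j.
First-order condition: 96 − 3x_i − Σ_{j≠i} x_j = 0.
Imposing symmetry (x_j = x for all j) turns Σ_{j≠i} x_j into 3x, so 96 = 6x and x = 16.

16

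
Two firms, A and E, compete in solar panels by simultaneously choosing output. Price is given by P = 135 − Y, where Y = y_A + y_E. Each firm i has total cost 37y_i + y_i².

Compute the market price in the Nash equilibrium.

95.8

Firm A's profit: π = y_A(135 − (y_A + y_E)) − 37y_A − y_A².
∂π/∂y_A = 98 − 4y_A − y_E = 0, so y_A = 24.5 − 0.25y_E.
Setting y_A = y_E in the reaction function: y_A = 24.5 − 0.25y_A, so y_A = 24.5 / 1.25 = 19.6.
Equilibrium price: P = 135 − 39.2 = 95.8.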